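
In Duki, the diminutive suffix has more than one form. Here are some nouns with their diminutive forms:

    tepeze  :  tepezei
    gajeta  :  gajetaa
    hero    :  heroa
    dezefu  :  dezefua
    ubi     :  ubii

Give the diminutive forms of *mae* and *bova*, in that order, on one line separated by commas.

The alternation tracks the last vowel of the stem — -i when the last vowel of the stem is a front vowel (*tepeze*, *ubi*); -a when the last vowel of the stem is a back vowel (*gajeta*, *hero*, *dezefu*).
Since the last vowel of *mae* is /e/ (a front vowel), it takes -i, giving *maei*.
*bova*: last vowel = /a/, a back vowel → -a → *bovaa*.

maei, bovaa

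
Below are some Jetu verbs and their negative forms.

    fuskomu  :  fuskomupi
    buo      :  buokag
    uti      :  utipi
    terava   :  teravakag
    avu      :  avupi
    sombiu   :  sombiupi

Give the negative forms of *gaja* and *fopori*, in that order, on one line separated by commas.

The suffix is conditioned by the last vowel: -pi when the last vowel of the stem is a high vowel (*fuskomu*, *uti*, *avu*, *sombiu*); -kag when the last vowel of the stem is a non-high vowel (*buo*, *terava*).
*gaja*: last vowel = /a/, a non-high vowel → -kag → *gajakag*.
Since the last vowel of *fopori* is /i/ (a high vowel), it takes -pi, giving *foporipi*.

gajakag, foporipi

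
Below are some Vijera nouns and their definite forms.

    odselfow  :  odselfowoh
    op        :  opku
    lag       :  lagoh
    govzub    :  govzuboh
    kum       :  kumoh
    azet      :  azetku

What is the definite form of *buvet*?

buvetku

The pattern is voicing of the final consonant: -ku when the stem ends in a voiceless consonant (*op*, *azet*); -oh when the stem ends in a voiced consonant (*odselfow*, *lag*, *govzub*, *kum*).
The final consonant of *buvet* is /t/, which is voiceless, so the suffix is -ku, giving *buvetku*.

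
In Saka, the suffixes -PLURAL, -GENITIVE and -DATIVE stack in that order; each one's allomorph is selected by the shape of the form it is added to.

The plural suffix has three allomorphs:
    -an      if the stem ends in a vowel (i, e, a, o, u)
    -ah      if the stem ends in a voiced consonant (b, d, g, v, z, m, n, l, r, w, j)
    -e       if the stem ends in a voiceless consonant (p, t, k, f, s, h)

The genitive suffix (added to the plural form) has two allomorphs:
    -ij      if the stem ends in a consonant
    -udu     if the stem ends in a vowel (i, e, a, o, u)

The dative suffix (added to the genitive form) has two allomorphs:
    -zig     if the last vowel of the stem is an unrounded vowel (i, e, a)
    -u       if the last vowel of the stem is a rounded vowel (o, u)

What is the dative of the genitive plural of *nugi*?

Since the final sound of *nugi* is /i/ (a vowel), it takes -an, giving *nugian*.
The plural form *nugian* — final sound /n/ (a consonant) → -ij → *nugianij*.
The last vowel of the genitive form *nugianij* is /i/, which is an unrounded vowel, so the dative suffix is -zig, giving *nugianijzig*.

nugianijzig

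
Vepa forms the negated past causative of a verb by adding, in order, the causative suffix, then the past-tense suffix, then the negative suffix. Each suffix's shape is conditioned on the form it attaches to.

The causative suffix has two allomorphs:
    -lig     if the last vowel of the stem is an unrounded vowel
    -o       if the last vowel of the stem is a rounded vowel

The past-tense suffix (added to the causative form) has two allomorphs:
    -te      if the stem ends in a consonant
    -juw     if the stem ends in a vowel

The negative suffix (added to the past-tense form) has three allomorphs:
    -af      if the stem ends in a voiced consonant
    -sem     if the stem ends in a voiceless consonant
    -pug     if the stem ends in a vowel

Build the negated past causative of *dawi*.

dawiligtepug

The last vowel of *dawi* is /i/, which is an unrounded vowel, so the causative suffix is -lig, giving *dawilig*.
Since the final sound of the causative form *dawilig* is /g/ (a consonant), it takes -te, giving *dawiligte*.
The final sound of the past-tense form *dawiligte* is /e/, which is a vowel, so the negative suffix is -pug, giving *dawiligtepug*.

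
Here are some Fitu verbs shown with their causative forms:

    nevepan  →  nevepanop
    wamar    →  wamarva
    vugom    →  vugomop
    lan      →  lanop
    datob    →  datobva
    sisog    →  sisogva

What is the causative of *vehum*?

The suffix is conditioned by the final consonant: -op when the stem ends in a nasal (*nevepan*, *vugom*, *lan*); -va when the stem ends in a non-nasal consonant (*wamar*, *datob*, *sisog*).
Since the final consonant of *vehum* is /m/ (a nasal), it takes -op, giving *vehumop*.

vehumop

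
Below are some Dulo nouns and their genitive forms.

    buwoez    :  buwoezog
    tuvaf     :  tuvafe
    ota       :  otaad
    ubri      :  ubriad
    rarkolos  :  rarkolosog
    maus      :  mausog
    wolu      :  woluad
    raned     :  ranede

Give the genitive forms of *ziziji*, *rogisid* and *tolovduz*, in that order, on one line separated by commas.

zizijiad, rogiside, tolovduzog

The suffix is conditioned by the final sound: -og when the stem ends in a sibilant (*buwoez*, *rarkolos*, *maus*); -e when the stem ends in a non-sibilant consonant (*tuvaf*, *raned*); -ad when the stem ends in a vowel (*ota*, *ubri*, *wolu*).
The final sound of *ziziji* is /i/, which is a vowel, so the suffix is -ad, giving *zizijiad*.
The final sound of *rogisid* is /d/, which is a non-sibilant consonant, so the suffix is -e, giving *rogiside*.
*tolovduz* — final sound /z/ (a sibilant) → -og → *tolovduzog*.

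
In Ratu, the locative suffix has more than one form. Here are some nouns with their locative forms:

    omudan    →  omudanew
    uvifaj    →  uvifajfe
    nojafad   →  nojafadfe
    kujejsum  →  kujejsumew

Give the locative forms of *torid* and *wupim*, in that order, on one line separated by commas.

Looking at the final consonant of each stem: -ew when the stem ends in a nasal (*omudan*, *kujejsum*); -fe when the stem ends in a non-nasal consonant (*uvifaj*, *nojafad*).
*torid* — final consonant /d/ (non-nasal) → -fe → *toridfe*.
*wupim* — final consonant /m/ (a nasal) → -ew → *wupimew*.

toridfe, wupimew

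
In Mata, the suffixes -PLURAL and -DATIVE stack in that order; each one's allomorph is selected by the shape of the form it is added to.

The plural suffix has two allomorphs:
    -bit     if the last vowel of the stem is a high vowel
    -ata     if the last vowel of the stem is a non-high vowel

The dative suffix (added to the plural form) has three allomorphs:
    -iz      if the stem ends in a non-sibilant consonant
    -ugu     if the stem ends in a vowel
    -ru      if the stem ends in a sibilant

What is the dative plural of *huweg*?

huwegataugu

*huweg* — last vowel /e/ (a non-high vowel) → -ata → *huwegata*.
Since the final sound of the plural form *huwegata* is /a/ (a vowel), it takes -ugu, giving *huwegataugu*.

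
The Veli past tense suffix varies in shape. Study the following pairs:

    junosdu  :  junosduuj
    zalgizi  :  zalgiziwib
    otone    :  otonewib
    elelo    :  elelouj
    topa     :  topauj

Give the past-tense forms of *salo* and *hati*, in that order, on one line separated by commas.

salouj, hatiwib

The pattern is front/back vowel harmony: -wib when the last vowel of the stem is a front vowel (*zalgizi*, *otone*); -uj when the last vowel of the stem is a back vowel (*junosdu*, *elelo*, *topa*).
*salo*: last vowel = /o/, a back vowel → -uj → *salouj*.
*hati*: last vowel = /i/, a front vowel → -wib → *hatiwib*.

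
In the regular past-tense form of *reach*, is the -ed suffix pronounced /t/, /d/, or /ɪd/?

The stem *reach* ends in a voiceless consonant other than /t/.
The -ed suffix is realized as /ɪd/ after /t, d/; as /t/ after other voiceless consonants; and as /d/ after other voiced sounds.
So -ed on *reach* is pronounced /t/.

/t/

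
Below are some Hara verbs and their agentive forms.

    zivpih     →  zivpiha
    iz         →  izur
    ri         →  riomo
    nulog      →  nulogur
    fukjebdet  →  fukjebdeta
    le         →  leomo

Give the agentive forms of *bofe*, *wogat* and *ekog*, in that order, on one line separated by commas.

The alternation tracks the final sound of the stem — -a when the stem ends in a voiceless consonant (*zivpih*, *fukjebdet*); -ur when the stem ends in a voiced consonant (*iz*, *nulog*); -omo when the stem ends in a vowel (*ri*, *le*).
Since the final sound of *bofe* is /e/ (a vowel), it takes -omo, giving *bofeomo*.
*wogat*: final sound = /t/, a voiceless consonant → -a → *wogata*.
*ekog* — final sound /g/ (a voiced consonant) → -ur → *ekogur*.

bofeomo, wogata, ekogur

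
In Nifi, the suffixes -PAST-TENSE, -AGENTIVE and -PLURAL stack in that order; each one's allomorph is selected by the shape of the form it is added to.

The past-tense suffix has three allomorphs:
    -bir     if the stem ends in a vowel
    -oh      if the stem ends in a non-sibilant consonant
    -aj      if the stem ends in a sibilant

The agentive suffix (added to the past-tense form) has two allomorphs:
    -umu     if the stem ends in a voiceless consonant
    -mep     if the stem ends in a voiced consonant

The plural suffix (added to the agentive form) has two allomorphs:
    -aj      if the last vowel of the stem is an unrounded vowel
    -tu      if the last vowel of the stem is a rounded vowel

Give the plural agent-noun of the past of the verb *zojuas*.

*zojuas* — final sound /s/ (a sibilant) → -aj → *zojuasaj*.
The past-tense form *zojuasaj* — final consonant /j/ (voiced) → -mep → *zojuasajmep*.
The last vowel of the agentive form *zojuasajmep* is /e/, which is an unrounded vowel, so the plural suffix is -aj, giving *zojuasajmepaj*.

zojuasajmepaj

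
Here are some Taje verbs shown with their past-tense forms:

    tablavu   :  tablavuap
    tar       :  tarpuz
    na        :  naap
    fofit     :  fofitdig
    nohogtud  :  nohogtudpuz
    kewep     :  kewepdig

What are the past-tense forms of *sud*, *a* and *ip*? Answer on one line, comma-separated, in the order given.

The suffix is conditioned by the final sound: -dig when the stem ends in a voiceless consonant (*fofit*, *kewep*); -puz when the stem ends in a voiced consonant (*tar*, *nohogtud*); -ap when the stem ends in a vowel (*tablavu*, *na*).
*sud*: final sound = /d/, a voiced consonant → -puz → *sudpuz*.
*a*: final sound = /a/, a vowel → -ap → *aap*.
Since the final sound of *ip* is /p/ (a voiceless consonant), it takes -dig, giving *ipdig*.

sudpuz, aap, ipdig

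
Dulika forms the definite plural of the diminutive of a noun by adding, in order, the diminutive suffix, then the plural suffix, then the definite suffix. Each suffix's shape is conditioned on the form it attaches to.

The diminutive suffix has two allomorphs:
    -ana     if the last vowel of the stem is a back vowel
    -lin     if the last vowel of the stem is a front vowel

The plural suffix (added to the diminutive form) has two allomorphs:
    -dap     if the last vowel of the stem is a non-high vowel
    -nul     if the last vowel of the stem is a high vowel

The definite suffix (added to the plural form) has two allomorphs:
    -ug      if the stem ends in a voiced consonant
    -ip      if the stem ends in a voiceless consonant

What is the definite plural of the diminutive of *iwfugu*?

Since the last vowel of *iwfugu* is /u/ (a back vowel), it takes -ana, giving *iwfuguana*.
The diminutive form *iwfuguana* — last vowel /a/ (a non-high vowel) → -dap → *iwfuguanadap*.
Since the final consonant of the plural form *iwfuguanadap* is /p/ (voiceless), it takes -ip, giving *iwfuguanadapip*.

iwfuguanadapip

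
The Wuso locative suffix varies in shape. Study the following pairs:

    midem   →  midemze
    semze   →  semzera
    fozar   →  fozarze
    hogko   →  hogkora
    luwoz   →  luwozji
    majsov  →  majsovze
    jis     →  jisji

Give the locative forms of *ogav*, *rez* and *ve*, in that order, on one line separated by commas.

The suffix is conditioned by the final sound: -ji when the stem ends in a sibilant (*luwoz*, *jis*); -ze when the stem ends in a non-sibilant consonant (*midem*, *fozar*, *majsov*); -ra when the stem ends in a vowel (*semze*, *hogko*).
*ogav* — final sound /v/ (a non-sibilant consonant) → -ze → *ogavze*.
Since the final sound of *rez* is /z/ (a sibilant), it takes -ji, giving *rezji*.
The final sound of *ve* is /e/, which is a vowel, so the suffix is -ra, giving *vera*.

ogavze, rezji, vera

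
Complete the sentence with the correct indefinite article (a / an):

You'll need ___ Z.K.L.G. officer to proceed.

a

The indefinite article is chosen by the initial *sound* of the following word, not its spelling.
The initialism *Z.K.L.G.* is read letter by letter; the first letter, Z, is pronounced /ziː/, which begins with a consonant sound.
So the article is *a*: You'll need a Z.K.L.G. officer to proceed.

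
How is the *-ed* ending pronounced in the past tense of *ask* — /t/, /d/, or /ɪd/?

The stem *ask* ends in a voiceless consonant other than /t/.
The -ed suffix is realized as /ɪd/ after /t, d/; as /t/ after other voiceless consonants; and as /d/ after other voiced sounds.
So -ed on *ask* is pronounced /t/.

/t/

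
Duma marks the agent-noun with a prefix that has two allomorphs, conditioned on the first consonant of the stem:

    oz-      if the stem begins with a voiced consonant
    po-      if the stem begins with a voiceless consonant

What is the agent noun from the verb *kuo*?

pokuo

The first consonant of *kuo* is /k/, which is voiceless, so the prefix is po-, giving *pokuo*.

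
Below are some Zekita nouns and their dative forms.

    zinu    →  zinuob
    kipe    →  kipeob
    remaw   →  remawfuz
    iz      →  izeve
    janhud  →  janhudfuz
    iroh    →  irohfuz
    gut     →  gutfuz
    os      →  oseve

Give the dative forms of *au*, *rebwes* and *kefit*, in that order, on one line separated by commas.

The suffix is conditioned by the final sound: -eve when the stem ends in a sibilant (*iz*, *os*); -fuz when the stem ends in a non-sibilant consonant (*remaw*, *janhud*, *iroh*, *gut*); -ob when the stem ends in a vowel (*zinu*, *kipe*).
The final sound of *au* is /u/, which is a vowel, so the suffix is -ob, giving *auob*.
*rebwes*: final sound = /s/, a sibilant → -eve → *rebweseve*.
*kefit*: final sound = /t/, a non-sibilant consonant → -fuz → *kefitfuz*.

auob, rebweseve, kefitfuz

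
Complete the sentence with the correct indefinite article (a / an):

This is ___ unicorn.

a

The indefinite article is chosen by the initial *sound* of the following word, not its spelling.
*unicorn* begins with the sound /juː/ (u pronounced /juː/) — a consonant sound.
So the article is *a*: This is a unicorn.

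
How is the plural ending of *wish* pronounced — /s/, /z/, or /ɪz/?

/ɪz/

The stem *wish* ends in a sibilant (/s, z, ʃ, ʒ, tʃ, dʒ/).
The plural suffix surfaces as /ɪz/ after sibilants, /s/ after other voiceless consonants, and /z/ after other voiced sounds.
So the plural -s on *wish* is pronounced /ɪz/.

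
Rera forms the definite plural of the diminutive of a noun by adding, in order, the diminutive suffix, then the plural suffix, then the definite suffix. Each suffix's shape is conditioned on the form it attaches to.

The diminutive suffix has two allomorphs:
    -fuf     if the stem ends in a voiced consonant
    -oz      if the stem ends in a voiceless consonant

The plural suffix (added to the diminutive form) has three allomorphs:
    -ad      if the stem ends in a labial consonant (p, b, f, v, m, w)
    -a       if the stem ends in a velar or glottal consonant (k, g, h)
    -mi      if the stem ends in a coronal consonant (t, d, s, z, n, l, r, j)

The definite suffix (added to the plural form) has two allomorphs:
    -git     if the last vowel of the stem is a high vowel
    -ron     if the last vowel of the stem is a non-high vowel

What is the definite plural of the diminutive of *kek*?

*kek*: final consonant = /k/, voiceless → -oz → *kekoz*.
The final consonant of the diminutive form *kekoz* is /z/, which is coronal, so the plural suffix is -mi, giving *kekozmi*.
The plural form *kekozmi*: last vowel = /i/, a high vowel → -git → *kekozmigit*.

kekozmigit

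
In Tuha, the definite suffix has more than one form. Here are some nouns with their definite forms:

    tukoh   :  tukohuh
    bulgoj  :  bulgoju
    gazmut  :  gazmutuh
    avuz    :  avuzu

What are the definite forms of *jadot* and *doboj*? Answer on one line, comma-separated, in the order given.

Looking at the final consonant of each stem: -uh when the stem ends in a voiceless consonant (*tukoh*, *gazmut*); -u when the stem ends in a voiced consonant (*bulgoj*, *avuz*).
Since the final consonant of *jadot* is /t/ (voiceless), it takes -uh, giving *jadotuh*.
The final consonant of *doboj* is /j/, which is voiced, so the suffix is -u, giving *doboju*.

jadotuh, doboju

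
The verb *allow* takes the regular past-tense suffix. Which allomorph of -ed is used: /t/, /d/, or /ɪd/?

The stem *allow* ends in a voiced sound other than /d/.
The -ed suffix is realized as /ɪd/ after /t, d/; as /t/ after other voiceless consonants; and as /d/ after other voiced sounds.
So -ed on *allow* is pronounced /d/.

/d/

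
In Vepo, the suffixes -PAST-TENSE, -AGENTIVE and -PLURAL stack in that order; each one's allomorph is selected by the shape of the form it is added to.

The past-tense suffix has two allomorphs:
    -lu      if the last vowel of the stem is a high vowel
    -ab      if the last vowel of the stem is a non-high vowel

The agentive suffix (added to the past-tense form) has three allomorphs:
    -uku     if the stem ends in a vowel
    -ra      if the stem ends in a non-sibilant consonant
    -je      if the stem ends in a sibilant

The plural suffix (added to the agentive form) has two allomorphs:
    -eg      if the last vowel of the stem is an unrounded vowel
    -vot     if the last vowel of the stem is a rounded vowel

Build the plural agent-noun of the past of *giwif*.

*giwif* — last vowel /i/ (a high vowel) → -lu → *giwiflu*.
The final sound of the past-tense form *giwiflu* is /u/, which is a vowel, so the agentive suffix is -uku, giving *giwifluuku*.
Since the last vowel of the agentive form *giwifluuku* is /u/ (a rounded vowel), it takes -vot, giving *giwifluukuvot*.

giwifluukuvot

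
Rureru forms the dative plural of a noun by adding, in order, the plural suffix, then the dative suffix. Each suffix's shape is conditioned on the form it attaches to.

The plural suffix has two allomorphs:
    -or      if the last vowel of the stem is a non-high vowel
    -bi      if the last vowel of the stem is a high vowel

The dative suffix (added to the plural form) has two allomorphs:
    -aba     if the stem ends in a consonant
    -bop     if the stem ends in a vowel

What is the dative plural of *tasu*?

*tasu* — last vowel /u/ (a high vowel) → -bi → *tasubi*.
Since the final sound of the plural form *tasubi* is /i/ (a vowel), it takes -bop, giving *tasubibop*.

tasubibop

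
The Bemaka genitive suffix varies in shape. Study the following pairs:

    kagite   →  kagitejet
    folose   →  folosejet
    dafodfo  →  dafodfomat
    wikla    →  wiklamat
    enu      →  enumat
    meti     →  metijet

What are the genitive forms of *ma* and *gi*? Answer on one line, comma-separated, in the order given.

mamat, gijet

Looking at the last vowel of each stem: -jet when the last vowel of the stem is a front vowel (*kagite*, *folose*, *meti*); -mat when the last vowel of the stem is a back vowel (*dafodfo*, *wikla*, *enu*).
*ma*: last vowel = /a/, a back vowel → -mat → *mamat*.
The last vowel of *gi* is /i/, which is a front vowel, so the suffix is -jet, giving *gijet*.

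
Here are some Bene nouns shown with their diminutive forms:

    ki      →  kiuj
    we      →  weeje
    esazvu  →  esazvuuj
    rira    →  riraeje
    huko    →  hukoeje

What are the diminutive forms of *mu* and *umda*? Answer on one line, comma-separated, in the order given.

The alternation tracks the last vowel of the stem — -uj when the last vowel of the stem is a high vowel (*ki*, *esazvu*); -eje when the last vowel of the stem is a non-high vowel (*we*, *rira*, *huko*).
The last vowel of *mu* is /u/, which is a high vowel, so the suffix is -uj, giving *muuj*.
Since the last vowel of *umda* is /a/ (a non-high vowel), it takes -eje, giving *umdaeje*.

muuj, umdaeje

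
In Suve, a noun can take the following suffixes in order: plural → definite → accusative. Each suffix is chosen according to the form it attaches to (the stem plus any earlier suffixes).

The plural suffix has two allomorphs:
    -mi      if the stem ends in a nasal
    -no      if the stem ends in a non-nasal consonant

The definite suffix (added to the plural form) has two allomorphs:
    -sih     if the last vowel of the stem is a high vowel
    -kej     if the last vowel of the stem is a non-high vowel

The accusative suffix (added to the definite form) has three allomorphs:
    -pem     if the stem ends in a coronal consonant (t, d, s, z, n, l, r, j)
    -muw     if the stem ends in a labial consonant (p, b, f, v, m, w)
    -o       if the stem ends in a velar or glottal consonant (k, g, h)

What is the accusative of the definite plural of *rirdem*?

*rirdem*: final consonant = /m/, a nasal → -mi → *rirdemmi*.
Since the last vowel of the plural form *rirdemmi* is /i/ (a high vowel), it takes -sih, giving *rirdemmisih*.
Since the final consonant of the definite form *rirdemmisih* is /h/ (velar/glottal), it takes -o, giving *rirdemmisiho*.

rirdemmisiho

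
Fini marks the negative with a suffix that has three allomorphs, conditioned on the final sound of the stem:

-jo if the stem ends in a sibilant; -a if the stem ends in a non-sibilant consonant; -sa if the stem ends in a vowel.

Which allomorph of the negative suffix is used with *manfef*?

-a

*manfef*: final sound = /f/, a non-sibilant consonant → -a.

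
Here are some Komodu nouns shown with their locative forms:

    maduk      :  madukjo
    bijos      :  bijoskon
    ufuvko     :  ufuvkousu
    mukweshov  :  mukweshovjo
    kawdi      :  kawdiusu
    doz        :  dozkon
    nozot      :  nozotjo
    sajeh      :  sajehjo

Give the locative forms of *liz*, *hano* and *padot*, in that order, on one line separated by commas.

lizkon, hanousu, padotjo

Looking at the final sound of each stem: -kon when the stem ends in a sibilant (*bijos*, *doz*); -jo when the stem ends in a non-sibilant consonant (*maduk*, *mukweshov*, *nozot*, *sajeh*); -usu when the stem ends in a vowel (*ufuvko*, *kawdi*).
*liz*: final sound = /z/, a sibilant → -kon → *lizkon*.
The final sound of *hano* is /o/, which is a vowel, so the suffix is -usu, giving *hanousu*.
*padot* — final sound /t/ (a non-sibilant consonant) → -jo → *padotjo*.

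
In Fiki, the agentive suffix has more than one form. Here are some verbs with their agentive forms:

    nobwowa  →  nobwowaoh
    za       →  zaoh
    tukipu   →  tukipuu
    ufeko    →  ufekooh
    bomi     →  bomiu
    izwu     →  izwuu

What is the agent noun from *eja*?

The pattern is height harmony: -u when the last vowel of the stem is a high vowel (*tukipu*, *bomi*, *izwu*); -oh when the last vowel of the stem is a non-high vowel (*nobwowa*, *za*, *ufeko*).
*eja*: last vowel = /a/, a non-high vowel → -oh → *ejaoh*.

ejaoh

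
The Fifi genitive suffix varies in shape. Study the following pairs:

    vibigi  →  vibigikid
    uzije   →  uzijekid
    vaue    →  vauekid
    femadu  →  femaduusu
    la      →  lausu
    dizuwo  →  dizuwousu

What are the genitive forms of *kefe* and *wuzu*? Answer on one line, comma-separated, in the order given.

The alternation tracks the last vowel of the stem — -kid when the last vowel of the stem is a front vowel (*vibigi*, *uzije*, *vaue*); -usu when the last vowel of the stem is a back vowel (*femadu*, *la*, *dizuwo*).
*kefe*: last vowel = /e/, a front vowel → -kid → *kefekid*.
*wuzu*: last vowel = /u/, a back vowel → -usu → *wuzuusu*.

kefekid, wuzuusu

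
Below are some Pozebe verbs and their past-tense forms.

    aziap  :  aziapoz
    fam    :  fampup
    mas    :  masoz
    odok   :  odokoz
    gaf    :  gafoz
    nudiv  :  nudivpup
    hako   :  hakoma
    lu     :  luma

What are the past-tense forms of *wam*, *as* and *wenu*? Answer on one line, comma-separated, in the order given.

The suffix is conditioned by the final sound: -oz when the stem ends in a voiceless consonant (*aziap*, *mas*, *odok*, *gaf*); -pup when the stem ends in a voiced consonant (*fam*, *nudiv*); -ma when the stem ends in a vowel (*hako*, *lu*).
*wam*: final sound = /m/, a voiced consonant → -pup → *wampup*.
The final sound of *as* is /s/, which is a voiceless consonant, so the suffix is -oz, giving *asoz*.
*wenu* — final sound /u/ (a vowel) → -ma → *wenuma*.

wampup, asoz, wenuma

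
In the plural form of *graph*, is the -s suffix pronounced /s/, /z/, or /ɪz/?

The stem *graph* ends in a voiceless non-sibilant consonant.
The plural suffix surfaces as /ɪz/ after sibilants, /s/ after other voiceless consonants, and /z/ after other voiced sounds.
So the plural -s on *graph* is pronounced /s/.

/s/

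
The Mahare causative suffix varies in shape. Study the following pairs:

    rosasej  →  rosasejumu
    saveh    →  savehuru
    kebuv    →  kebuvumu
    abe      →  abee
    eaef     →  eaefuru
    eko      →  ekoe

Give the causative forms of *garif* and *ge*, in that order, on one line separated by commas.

garifuru, gee

The pattern is voicing of the final sound: -uru when the stem ends in a voiceless consonant (*saveh*, *eaef*); -umu when the stem ends in a voiced consonant (*rosasej*, *kebuv*); -e when the stem ends in a vowel (*abe*, *eko*).
*garif* — final sound /f/ (a voiceless consonant) → -uru → *garifuru*.
The final sound of *ge* is /e/, which is a vowel, so the suffix is -e, giving *gee*.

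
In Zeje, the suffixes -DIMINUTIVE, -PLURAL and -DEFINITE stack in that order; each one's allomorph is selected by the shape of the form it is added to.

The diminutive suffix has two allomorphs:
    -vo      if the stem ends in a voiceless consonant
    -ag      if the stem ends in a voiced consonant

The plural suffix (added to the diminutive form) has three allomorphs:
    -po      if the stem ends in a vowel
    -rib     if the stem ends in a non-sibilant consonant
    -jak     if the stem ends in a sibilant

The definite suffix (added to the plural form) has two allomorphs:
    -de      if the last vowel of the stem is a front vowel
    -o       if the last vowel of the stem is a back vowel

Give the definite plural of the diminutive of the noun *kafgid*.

kafgidagribde

Since the final consonant of *kafgid* is /d/ (voiced), it takes -ag, giving *kafgidag*.
Since the final sound of the diminutive form *kafgidag* is /g/ (a non-sibilant consonant), it takes -rib, giving *kafgidagrib*.
The last vowel of the plural form *kafgidagrib* is /i/, which is a front vowel, so the definite suffix is -de, giving *kafgidagribde*.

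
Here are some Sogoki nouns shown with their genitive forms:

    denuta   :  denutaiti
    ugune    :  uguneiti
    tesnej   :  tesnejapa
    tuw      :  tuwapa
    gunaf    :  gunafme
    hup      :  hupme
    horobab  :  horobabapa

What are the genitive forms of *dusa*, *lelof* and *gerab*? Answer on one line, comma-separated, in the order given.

dusaiti, lelofme, gerabapa

The pattern is voicing of the final sound: -me when the stem ends in a voiceless consonant (*gunaf*, *hup*); -apa when the stem ends in a voiced consonant (*tesnej*, *tuw*, *horobab*); -iti when the stem ends in a vowel (*denuta*, *ugune*).
*dusa*: final sound = /a/, a vowel → -iti → *dusaiti*.
*lelof*: final sound = /f/, a voiceless consonant → -me → *lelofme*.
*gerab*: final sound = /b/, a voiced consonant → -apa → *gerabapa*.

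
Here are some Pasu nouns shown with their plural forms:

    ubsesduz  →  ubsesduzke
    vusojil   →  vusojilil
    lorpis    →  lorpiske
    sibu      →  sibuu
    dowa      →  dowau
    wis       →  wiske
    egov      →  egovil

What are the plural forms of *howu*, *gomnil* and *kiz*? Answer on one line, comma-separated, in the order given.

The suffix is conditioned by the final sound: -ke when the stem ends in a sibilant (*ubsesduz*, *lorpis*, *wis*); -il when the stem ends in a non-sibilant consonant (*vusojil*, *egov*); -u when the stem ends in a vowel (*sibu*, *dowa*).
The final sound of *howu* is /u/, which is a vowel, so the suffix is -u, giving *howuu*.
Since the final sound of *gomnil* is /l/ (a non-sibilant consonant), it takes -il, giving *gomnilil*.
*kiz* — final sound /z/ (a sibilant) → -ke → *kizke*.

howuu, gomnilil, kizke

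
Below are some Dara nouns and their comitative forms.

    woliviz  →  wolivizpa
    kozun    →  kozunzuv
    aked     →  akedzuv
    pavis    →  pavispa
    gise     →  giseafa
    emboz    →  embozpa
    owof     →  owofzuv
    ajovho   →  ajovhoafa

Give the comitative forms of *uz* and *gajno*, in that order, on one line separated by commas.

The pattern is sibilance of the final sound: -pa when the stem ends in a sibilant (*woliviz*, *pavis*, *emboz*); -zuv when the stem ends in a non-sibilant consonant (*kozun*, *aked*, *owof*); -afa when the stem ends in a vowel (*gise*, *ajovho*).
*uz*: final sound = /z/, a sibilant → -pa → *uzpa*.
Since the final sound of *gajno* is /o/ (a vowel), it takes -afa, giving *gajnoafa*.

uzpa, gajnoafa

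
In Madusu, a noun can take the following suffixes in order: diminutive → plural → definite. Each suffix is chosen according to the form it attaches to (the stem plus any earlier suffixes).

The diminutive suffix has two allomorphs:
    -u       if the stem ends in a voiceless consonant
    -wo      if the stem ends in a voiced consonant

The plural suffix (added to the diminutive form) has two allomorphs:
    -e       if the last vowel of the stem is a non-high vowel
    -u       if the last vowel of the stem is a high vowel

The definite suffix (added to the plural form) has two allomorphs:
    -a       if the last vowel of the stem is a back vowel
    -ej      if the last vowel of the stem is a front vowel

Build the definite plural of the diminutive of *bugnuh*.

*bugnuh* — final consonant /h/ (voiceless) → -u → *bugnuhu*.
The diminutive form *bugnuhu* — last vowel /u/ (a high vowel) → -u → *bugnuhuu*.
The plural form *bugnuhuu* — last vowel /u/ (a back vowel) → -a → *bugnuhuua*.

bugnuhuua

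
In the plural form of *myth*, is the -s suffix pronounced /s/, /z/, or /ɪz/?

The stem *myth* ends in a voiceless non-sibilant consonant.
The plural suffix surfaces as /ɪz/ after sibilants, /s/ after other voiceless consonants, and /z/ after other voiced sounds.
So the plural -s on *myth* is pronounced /s/.

/s/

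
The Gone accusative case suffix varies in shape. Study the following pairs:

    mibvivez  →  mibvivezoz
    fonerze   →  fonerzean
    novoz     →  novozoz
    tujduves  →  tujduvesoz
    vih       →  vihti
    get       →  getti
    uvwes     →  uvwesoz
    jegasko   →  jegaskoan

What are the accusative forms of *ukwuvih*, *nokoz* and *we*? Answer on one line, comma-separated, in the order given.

ukwuvihti, nokozoz, wean

Looking at the final sound of each stem: -oz when the stem ends in a sibilant (*mibvivez*, *novoz*, *tujduves*, *uvwes*); -ti when the stem ends in a non-sibilant consonant (*vih*, *get*); -an when the stem ends in a vowel (*fonerze*, *jegasko*).
*ukwuvih* — final sound /h/ (a non-sibilant consonant) → -ti → *ukwuvihti*.
The final sound of *nokoz* is /z/, which is a sibilant, so the suffix is -oz, giving *nokozoz*.
Since the final sound of *we* is /e/ (a vowel), it takes -an, giving *wean*.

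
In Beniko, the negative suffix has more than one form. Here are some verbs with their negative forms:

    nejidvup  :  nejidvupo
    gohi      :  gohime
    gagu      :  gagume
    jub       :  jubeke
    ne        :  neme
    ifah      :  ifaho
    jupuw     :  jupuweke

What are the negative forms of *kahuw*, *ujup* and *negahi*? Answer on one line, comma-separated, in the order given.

kahuweke, ujupo, negahime

The pattern is voicing of the final sound: -o when the stem ends in a voiceless consonant (*nejidvup*, *ifah*); -eke when the stem ends in a voiced consonant (*jub*, *jupuw*); -me when the stem ends in a vowel (*gohi*, *gagu*, *ne*).
*kahuw*: final sound = /w/, a voiced consonant → -eke → *kahuweke*.
Since the final sound of *ujup* is /p/ (a voiceless consonant), it takes -o, giving *ujupo*.
*negahi*: final sound = /i/, a vowel → -me → *negahime*.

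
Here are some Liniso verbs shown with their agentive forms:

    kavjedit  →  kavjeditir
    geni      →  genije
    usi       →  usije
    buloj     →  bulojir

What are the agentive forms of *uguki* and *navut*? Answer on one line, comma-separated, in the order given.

ugukije, navutir

The alternation tracks the final sound of the stem — -ir when the stem ends in a consonant (*kavjedit*, *buloj*); -je when the stem ends in a vowel (*geni*, *usi*).
*uguki*: final sound = /i/, a vowel → -je → *ugukije*.
*navut*: final sound = /t/, a consonant → -ir → *navutir*.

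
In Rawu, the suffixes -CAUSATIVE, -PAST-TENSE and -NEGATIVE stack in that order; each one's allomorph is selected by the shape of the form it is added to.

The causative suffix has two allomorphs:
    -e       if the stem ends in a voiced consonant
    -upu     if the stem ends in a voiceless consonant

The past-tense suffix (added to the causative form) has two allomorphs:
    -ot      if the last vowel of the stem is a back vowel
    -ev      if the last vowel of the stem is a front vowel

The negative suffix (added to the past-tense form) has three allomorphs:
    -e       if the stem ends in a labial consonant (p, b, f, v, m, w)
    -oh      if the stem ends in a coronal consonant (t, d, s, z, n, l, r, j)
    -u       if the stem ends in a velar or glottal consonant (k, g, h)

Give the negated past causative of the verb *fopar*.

The final consonant of *fopar* is /r/, which is voiced, so the causative suffix is -e, giving *fopare*.
The causative form *fopare*: last vowel = /e/, a front vowel → -ev → *fopareev*.
The past-tense form *fopareev*: final consonant = /v/, labial → -e → *fopareeve*.

fopareeve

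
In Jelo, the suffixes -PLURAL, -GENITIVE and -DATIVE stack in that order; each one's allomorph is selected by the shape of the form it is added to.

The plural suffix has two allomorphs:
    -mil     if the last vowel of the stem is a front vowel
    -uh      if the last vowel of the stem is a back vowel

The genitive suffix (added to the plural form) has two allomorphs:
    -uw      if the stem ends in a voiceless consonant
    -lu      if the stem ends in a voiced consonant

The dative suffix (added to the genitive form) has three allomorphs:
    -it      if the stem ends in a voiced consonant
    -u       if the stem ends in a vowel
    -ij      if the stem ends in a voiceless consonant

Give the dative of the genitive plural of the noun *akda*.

akdauhuwit

*akda*: last vowel = /a/, a back vowel → -uh → *akdauh*.
Since the final consonant of the plural form *akdauh* is /h/ (voiceless), it takes -uw, giving *akdauhuw*.
The genitive form *akdauhuw*: final sound = /w/, a voiced consonant → -it → *akdauhuwit*.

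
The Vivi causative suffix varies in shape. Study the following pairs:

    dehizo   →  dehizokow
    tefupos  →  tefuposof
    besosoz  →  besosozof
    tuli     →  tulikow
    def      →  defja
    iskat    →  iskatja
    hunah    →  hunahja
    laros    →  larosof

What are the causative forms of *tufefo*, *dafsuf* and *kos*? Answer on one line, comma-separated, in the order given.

tufefokow, dafsufja, kosof

Looking at the final sound of each stem: -of when the stem ends in a sibilant (*tefupos*, *besosoz*, *laros*); -ja when the stem ends in a non-sibilant consonant (*def*, *iskat*, *hunah*); -kow when the stem ends in a vowel (*dehizo*, *tuli*).
The final sound of *tufefo* is /o/, which is a vowel, so the suffix is -kow, giving *tufefokow*.
The final sound of *dafsuf* is /f/, which is a non-sibilant consonant, so the suffix is -ja, giving *dafsufja*.
*kos* — final sound /s/ (a sibilant) → -of → *kosof*.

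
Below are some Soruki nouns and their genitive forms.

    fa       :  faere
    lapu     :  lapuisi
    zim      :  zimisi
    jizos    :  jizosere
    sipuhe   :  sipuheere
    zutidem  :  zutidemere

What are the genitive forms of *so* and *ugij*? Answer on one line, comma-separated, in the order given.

soere, ugijisi

The alternation tracks the last vowel of the stem — -isi when the last vowel of the stem is a high vowel (*lapu*, *zim*); -ere when the last vowel of the stem is a non-high vowel (*fa*, *jizos*, *sipuhe*, *zutidem*).
*so* — last vowel /o/ (a non-high vowel) → -ere → *soere*.
*ugij* — last vowel /i/ (a high vowel) → -isi → *ugijisi*.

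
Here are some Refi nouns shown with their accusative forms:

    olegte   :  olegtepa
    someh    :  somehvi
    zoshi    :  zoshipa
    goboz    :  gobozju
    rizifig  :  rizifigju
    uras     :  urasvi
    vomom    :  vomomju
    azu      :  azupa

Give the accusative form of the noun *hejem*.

hejemju

Looking at the final sound of each stem: -vi when the stem ends in a voiceless consonant (*someh*, *uras*); -ju when the stem ends in a voiced consonant (*goboz*, *rizifig*, *vomom*); -pa when the stem ends in a vowel (*olegte*, *zoshi*, *azu*).
*hejem*: final sound = /m/, a voiced consonant → -ju → *hejemju*.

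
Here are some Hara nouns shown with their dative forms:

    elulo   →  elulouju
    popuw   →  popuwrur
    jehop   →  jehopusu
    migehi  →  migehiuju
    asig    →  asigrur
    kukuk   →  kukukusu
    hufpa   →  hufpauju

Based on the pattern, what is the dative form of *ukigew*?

The alternation tracks the final sound of the stem — -usu when the stem ends in a voiceless consonant (*jehop*, *kukuk*); -rur when the stem ends in a voiced consonant (*popuw*, *asig*); -uju when the stem ends in a vowel (*elulo*, *migehi*, *hufpa*).
The final sound of *ukigew* is /w/, which is a voiced consonant, so the suffix is -rur, giving *ukigewrur*.

ukigewrur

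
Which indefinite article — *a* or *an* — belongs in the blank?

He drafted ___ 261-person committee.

a

The indefinite article is chosen by the initial *sound* of the following word, not its spelling.
The number *261* is spoken "two hundred …", beginning with /tuː/ — a consonant sound.
So the article is *a*: He drafted a 261-person committee.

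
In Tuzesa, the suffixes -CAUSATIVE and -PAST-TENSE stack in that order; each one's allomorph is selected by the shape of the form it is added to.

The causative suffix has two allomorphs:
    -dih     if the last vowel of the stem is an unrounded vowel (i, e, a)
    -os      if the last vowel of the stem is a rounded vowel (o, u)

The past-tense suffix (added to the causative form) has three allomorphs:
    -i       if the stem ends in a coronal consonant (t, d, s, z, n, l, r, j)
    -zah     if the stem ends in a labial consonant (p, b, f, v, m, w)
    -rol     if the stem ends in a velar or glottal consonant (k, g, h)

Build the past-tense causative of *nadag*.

nadagdihrol

*nadag* — last vowel /a/ (an unrounded vowel) → -dih → *nadagdih*.
Since the final consonant of the causative form *nadagdih* is /h/ (velar/glottal), it takes -rol, giving *nadagdihrol*.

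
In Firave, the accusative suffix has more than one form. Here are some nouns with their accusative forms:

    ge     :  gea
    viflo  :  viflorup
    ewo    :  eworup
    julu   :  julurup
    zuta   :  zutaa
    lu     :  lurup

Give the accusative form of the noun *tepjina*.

tepjinaa

The pattern is rounding harmony: -rup when the last vowel of the stem is a rounded vowel (*viflo*, *ewo*, *julu*, *lu*); -a when the last vowel of the stem is an unrounded vowel (*ge*, *zuta*).
*tepjina* — last vowel /a/ (an unrounded vowel) → -a → *tepjinaa*.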